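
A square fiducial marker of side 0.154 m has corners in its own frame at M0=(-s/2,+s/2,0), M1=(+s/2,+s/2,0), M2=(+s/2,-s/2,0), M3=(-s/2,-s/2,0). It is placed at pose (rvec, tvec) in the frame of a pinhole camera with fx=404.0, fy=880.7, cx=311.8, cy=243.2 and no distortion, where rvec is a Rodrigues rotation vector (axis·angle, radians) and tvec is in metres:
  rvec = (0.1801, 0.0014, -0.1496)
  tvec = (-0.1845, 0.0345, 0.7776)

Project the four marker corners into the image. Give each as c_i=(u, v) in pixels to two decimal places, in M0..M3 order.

c0=(184.75, 377.45) c1=(262.24, 352.42) c2=(248.35, 183.38) c3=(168.12, 209.82)

Intrinsics K: fx=404.0, fy=880.7, cx=311.8, cy=243.2
Marker side s = 0.154 m; corners in marker frame (Z=0):
  M0 = (-0.0770, +0.0770, 0)
  M1 = (+0.0770, +0.0770, 0)
  M2 = (+0.0770, -0.0770, 0)
  M3 = (-0.0770, -0.0770, 0)
rvec = (0.1801, 0.0014, -0.1496), |rvec| = θ = 0.23413 rad = 13.415°
Rodrigues: sinθ=0.23200, 1−cosθ=0.02728; R = I + sinθ·[k]× + (1−cosθ)·[k]×²:
    [+0.98886 +0.14836 -0.01202]
    [-0.14811 +0.97272 -0.17856]
    [-0.01480 +0.17835 +0.98385]
t = (-0.1845, 0.0345, 0.7776) m
M0: Pc = R·M0+t = (-0.24922, +0.12080, +0.79247); u = 404.0·(-0.24922)/0.79247 + 311.8 = 184.7493, v = 880.7·(+0.12080)/0.79247 + 243.2 = 377.4531
M1: Pc = R·M1+t = (-0.09693, +0.09799, +0.79019); u = 404.0·(-0.09693)/0.79019 + 311.8 = 262.2409, v = 880.7·(+0.09799)/0.79019 + 243.2 = 352.4186
M2: Pc = R·M2+t = (-0.11978, -0.05180, +0.76273); u = 404.0·(-0.11978)/0.76273 + 311.8 = 248.3543, v = 880.7·(-0.05180)/0.76273 + 243.2 = 183.3836
M3: Pc = R·M3+t = (-0.27207, -0.02899, +0.76501); u = 404.0·(-0.27207)/0.76501 + 311.8 = 168.1218, v = 880.7·(-0.02899)/0.76501 + 243.2 = 209.8204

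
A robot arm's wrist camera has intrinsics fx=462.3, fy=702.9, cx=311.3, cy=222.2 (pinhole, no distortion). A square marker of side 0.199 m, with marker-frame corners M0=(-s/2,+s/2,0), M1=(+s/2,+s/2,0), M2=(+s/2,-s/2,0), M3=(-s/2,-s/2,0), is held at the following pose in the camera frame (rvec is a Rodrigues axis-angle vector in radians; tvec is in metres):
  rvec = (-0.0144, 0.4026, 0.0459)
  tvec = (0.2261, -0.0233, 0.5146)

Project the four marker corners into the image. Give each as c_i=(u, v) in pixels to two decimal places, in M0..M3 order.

Intrinsics K: fx=462.3, fy=702.9, cx=311.3, cy=222.2
Marker side s = 0.199 m; corners in marker frame (Z=0):
  M0 = (-0.0995, +0.0995, 0)
  M1 = (+0.0995, +0.0995, 0)
  M2 = (+0.0995, -0.0995, 0)
  M3 = (-0.0995, -0.0995, 0)
rvec = (-0.0144, 0.4026, 0.0459), |rvec| = θ = 0.40546 rad = 23.231°
Rodrigues: sinθ=0.39445, 1−cosθ=0.08108; R = I + sinθ·[k]× + (1−cosθ)·[k]×²:
    [+0.91902 -0.04751 +0.39133]
    [+0.04179 +0.99886 +0.02312]
    [-0.39198 -0.00489 +0.91996]
t = (0.2261, -0.0233, 0.5146) m
M0: Pc = R·M0+t = (+0.12993, +0.07193, +0.55312); u = 462.3·(+0.12993)/0.55312 + 311.3 = 419.8968, v = 702.9·(+0.07193)/0.55312 + 222.2 = 313.6062
M1: Pc = R·M1+t = (+0.31282, +0.08024, +0.47511); u = 462.3·(+0.31282)/0.47511 + 311.3 = 615.6808, v = 702.9·(+0.08024)/0.47511 + 222.2 = 340.9179
M2: Pc = R·M2+t = (+0.32227, -0.11853, +0.47608); u = 462.3·(+0.32227)/0.47608 + 311.3 = 624.2391, v = 702.9·(-0.11853)/0.47608 + 222.2 = 47.2031
M3: Pc = R·M3+t = (+0.13938, -0.12684, +0.55409); u = 462.3·(+0.13938)/0.55409 + 311.3 = 427.5945, v = 702.9·(-0.12684)/0.55409 + 222.2 = 61.2887

c0=(419.90, 313.61) c1=(615.68, 340.92) c2=(624.24, 47.20) c3=(427.59, 61.29)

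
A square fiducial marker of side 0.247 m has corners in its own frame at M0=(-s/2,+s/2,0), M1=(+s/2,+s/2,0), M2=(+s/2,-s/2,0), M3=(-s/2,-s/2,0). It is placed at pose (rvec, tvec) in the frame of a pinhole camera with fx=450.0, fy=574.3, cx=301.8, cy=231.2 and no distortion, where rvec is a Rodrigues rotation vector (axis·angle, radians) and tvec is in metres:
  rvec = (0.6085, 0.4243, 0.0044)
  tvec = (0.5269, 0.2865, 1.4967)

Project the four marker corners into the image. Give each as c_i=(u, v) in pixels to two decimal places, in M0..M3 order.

c0=(421.43, 363.82) c1=(495.87, 384.03) c2=(505.54, 314.63) c3=(423.56, 297.01)

Intrinsics K: fx=450.0, fy=574.3, cx=301.8, cy=231.2
Marker side s = 0.247 m; corners in marker frame (Z=0):
  M0 = (-0.1235, +0.1235, 0)
  M1 = (+0.1235, +0.1235, 0)
  M2 = (+0.1235, -0.1235, 0)
  M3 = (-0.1235, -0.1235, 0)
rvec = (0.6085, 0.4243, 0.0044), |rvec| = θ = 0.74184 rad = 42.504°
Rodrigues: sinθ=0.67564, 1−cosθ=0.26277; R = I + sinθ·[k]× + (1−cosθ)·[k]×²:
    [+0.91403 +0.11927 +0.38772]
    [+0.12729 +0.82319 -0.55331]
    [-0.38516 +0.55510 +0.73724]
t = (0.5269, 0.2865, 1.4967) m
M0: Pc = R·M0+t = (+0.42875, +0.37244, +1.61282); u = 450.0·(+0.42875)/1.61282 + 301.8 = 421.4267, v = 574.3·(+0.37244)/1.61282 + 231.2 = 363.8213
M1: Pc = R·M1+t = (+0.65451, +0.40388, +1.51769); u = 450.0·(+0.65451)/1.51769 + 301.8 = 495.8656, v = 574.3·(+0.40388)/1.51769 + 231.2 = 384.0317
M2: Pc = R·M2+t = (+0.62505, +0.20056, +1.38058); u = 450.0·(+0.62505)/1.38058 + 301.8 = 505.5360, v = 574.3·(+0.20056)/1.38058 + 231.2 = 314.6283
M3: Pc = R·M3+t = (+0.39929, +0.16912, +1.47571); u = 450.0·(+0.39929)/1.47571 + 301.8 = 423.5576, v = 574.3·(+0.16912)/1.47571 + 231.2 = 297.0144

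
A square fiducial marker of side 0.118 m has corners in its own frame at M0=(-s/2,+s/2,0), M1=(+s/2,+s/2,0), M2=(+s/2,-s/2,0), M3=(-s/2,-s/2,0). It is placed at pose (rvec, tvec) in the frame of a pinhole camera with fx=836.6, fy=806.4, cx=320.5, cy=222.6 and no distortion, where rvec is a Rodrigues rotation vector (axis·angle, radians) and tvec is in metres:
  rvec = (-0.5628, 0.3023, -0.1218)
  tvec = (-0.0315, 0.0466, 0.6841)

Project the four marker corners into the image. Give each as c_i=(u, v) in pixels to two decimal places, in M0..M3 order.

Intrinsics K: fx=836.6, fy=806.4, cx=320.5, cy=222.6
Marker side s = 0.118 m; corners in marker frame (Z=0):
  M0 = (-0.0590, +0.0590, 0)
  M1 = (+0.0590, +0.0590, 0)
  M2 = (+0.0590, -0.0590, 0)
  M3 = (-0.0590, -0.0590, 0)
rvec = (-0.5628, 0.3023, -0.1218), |rvec| = θ = 0.65036 rad = 37.263°
Rodrigues: sinθ=0.60547, 1−cosθ=0.20413; R = I + sinθ·[k]× + (1−cosθ)·[k]×²:
    [+0.94874 +0.03128 +0.31452]
    [-0.19550 +0.83997 +0.50619]
    [-0.24835 -0.54173 +0.80303]
t = (-0.0315, 0.0466, 0.6841) m
M0: Pc = R·M0+t = (-0.08563, +0.10769, +0.66679); u = 836.6·(-0.08563)/0.66679 + 320.5 = 213.0633, v = 806.4·(+0.10769)/0.66679 + 222.6 = 352.8413
M1: Pc = R·M1+t = (+0.02632, +0.08462, +0.63749); u = 836.6·(+0.02632)/0.63749 + 320.5 = 355.0423, v = 806.4·(+0.08462)/0.63749 + 222.6 = 329.6463
M2: Pc = R·M2+t = (+0.02263, -0.01449, +0.70141); u = 836.6·(+0.02263)/0.70141 + 320.5 = 347.4914, v = 806.4·(-0.01449)/0.70141 + 222.6 = 205.9375
M3: Pc = R·M3+t = (-0.08932, +0.00858, +0.73071); u = 836.6·(-0.08932)/0.73071 + 320.5 = 218.2357, v = 806.4·(+0.00858)/0.73071 + 222.6 = 232.0647

c0=(213.06, 352.84) c1=(355.04, 329.65) c2=(347.49, 205.94) c3=(218.24, 232.06)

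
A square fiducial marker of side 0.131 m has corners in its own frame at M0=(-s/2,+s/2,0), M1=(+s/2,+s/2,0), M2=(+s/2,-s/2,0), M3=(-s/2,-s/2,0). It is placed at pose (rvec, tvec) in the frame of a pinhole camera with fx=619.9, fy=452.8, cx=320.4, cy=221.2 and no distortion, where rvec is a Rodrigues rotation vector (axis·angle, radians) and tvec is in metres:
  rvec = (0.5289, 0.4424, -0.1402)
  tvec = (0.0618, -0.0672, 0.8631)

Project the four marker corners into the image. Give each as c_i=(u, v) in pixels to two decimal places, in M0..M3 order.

c0=(333.08, 216.28) c1=(418.21, 214.81) c2=(401.13, 151.17) c3=(311.25, 157.02)

Intrinsics K: fx=619.9, fy=452.8, cx=320.4, cy=221.2
Marker side s = 0.131 m; corners in marker frame (Z=0):
  M0 = (-0.0655, +0.0655, 0)
  M1 = (+0.0655, +0.0655, 0)
  M2 = (+0.0655, -0.0655, 0)
  M3 = (-0.0655, -0.0655, 0)
rvec = (0.5289, 0.4424, -0.1402), |rvec| = θ = 0.70364 rad = 40.316°
Rodrigues: sinθ=0.64700, 1−cosθ=0.23751; R = I + sinθ·[k]× + (1−cosθ)·[k]×²:
    [+0.89668 +0.24116 +0.37122]
    [-0.01667 +0.85638 -0.51608]
    [-0.44236 +0.45657 +0.77192]
t = (0.0618, -0.0672, 0.8631) m
M0: Pc = R·M0+t = (+0.01886, -0.01002, +0.92198); u = 619.9·(+0.01886)/0.92198 + 320.4 = 333.0828, v = 452.8·(-0.01002)/0.92198 + 221.2 = 216.2813
M1: Pc = R·M1+t = (+0.13633, -0.01220, +0.86403); u = 619.9·(+0.13633)/0.86403 + 320.4 = 418.2092, v = 452.8·(-0.01220)/0.86403 + 221.2 = 214.8071
M2: Pc = R·M2+t = (+0.10474, -0.12438, +0.80422); u = 619.9·(+0.10474)/0.80422 + 320.4 = 401.1321, v = 452.8·(-0.12438)/0.80422 + 221.2 = 151.1677
M3: Pc = R·M3+t = (-0.01273, -0.12220, +0.86217); u = 619.9·(-0.01273)/0.86217 + 320.4 = 311.2481, v = 452.8·(-0.12220)/0.86217 + 221.2 = 157.0216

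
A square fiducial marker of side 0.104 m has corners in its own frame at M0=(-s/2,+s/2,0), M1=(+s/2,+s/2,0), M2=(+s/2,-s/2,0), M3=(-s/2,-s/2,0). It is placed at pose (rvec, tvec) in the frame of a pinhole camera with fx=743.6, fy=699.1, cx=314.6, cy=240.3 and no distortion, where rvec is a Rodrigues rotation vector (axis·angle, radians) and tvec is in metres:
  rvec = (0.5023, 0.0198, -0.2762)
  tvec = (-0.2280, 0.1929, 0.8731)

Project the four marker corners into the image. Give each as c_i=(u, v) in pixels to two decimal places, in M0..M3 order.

Intrinsics K: fx=743.6, fy=699.1, cx=314.6, cy=240.3
Marker side s = 0.104 m; corners in marker frame (Z=0):
  M0 = (-0.0520, +0.0520, 0)
  M1 = (+0.0520, +0.0520, 0)
  M2 = (+0.0520, -0.0520, 0)
  M3 = (-0.0520, -0.0520, 0)
rvec = (0.5023, 0.0198, -0.2762), |rvec| = θ = 0.57357 rad = 32.863°
Rodrigues: sinθ=0.54264, 1−cosθ=0.16003; R = I + sinθ·[k]× + (1−cosθ)·[k]×²:
    [+0.96270 +0.26614 -0.04875]
    [-0.25647 +0.84016 -0.47787]
    [-0.08622 +0.47255 +0.87708]
t = (-0.2280, 0.1929, 0.8731) m
M0: Pc = R·M0+t = (-0.26422, +0.24992, +0.90216); u = 743.6·(-0.26422)/0.90216 + 314.6 = 96.8163, v = 699.1·(+0.24992)/0.90216 + 240.3 = 433.9718
M1: Pc = R·M1+t = (-0.16410, +0.22325, +0.89319); u = 743.6·(-0.16410)/0.89319 + 314.6 = 177.9829, v = 699.1·(+0.22325)/0.89319 + 240.3 = 415.0396
M2: Pc = R·M2+t = (-0.19178, +0.13588, +0.84404); u = 743.6·(-0.19178)/0.84404 + 314.6 = 145.6434, v = 699.1·(+0.13588)/0.84404 + 240.3 = 352.8422
M3: Pc = R·M3+t = (-0.29190, +0.16255, +0.85301); u = 743.6·(-0.29190)/0.85301 + 314.6 = 60.1406, v = 699.1·(+0.16255)/0.85301 + 240.3 = 373.5190

c0=(96.82, 433.97) c1=(177.98, 415.04) c2=(145.64, 352.84) c3=(60.14, 373.52)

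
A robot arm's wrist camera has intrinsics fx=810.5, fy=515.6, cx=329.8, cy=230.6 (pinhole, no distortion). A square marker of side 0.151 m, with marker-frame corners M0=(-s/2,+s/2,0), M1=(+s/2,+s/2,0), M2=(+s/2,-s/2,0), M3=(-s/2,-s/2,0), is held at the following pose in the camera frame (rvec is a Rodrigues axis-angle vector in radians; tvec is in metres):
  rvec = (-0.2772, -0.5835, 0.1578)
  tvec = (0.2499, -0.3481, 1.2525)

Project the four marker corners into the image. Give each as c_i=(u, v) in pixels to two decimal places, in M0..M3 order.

Intrinsics K: fx=810.5, fy=515.6, cx=329.8, cy=230.6
Marker side s = 0.151 m; corners in marker frame (Z=0):
  M0 = (-0.0755, +0.0755, 0)
  M1 = (+0.0755, +0.0755, 0)
  M2 = (+0.0755, -0.0755, 0)
  M3 = (-0.0755, -0.0755, 0)
rvec = (-0.2772, -0.5835, 0.1578), |rvec| = θ = 0.66499 rad = 38.101°
Rodrigues: sinθ=0.61705, 1−cosθ=0.21308; R = I + sinθ·[k]× + (1−cosθ)·[k]×²:
    [+0.82395 -0.06849 -0.56251]
    [+0.22436 +0.95098 +0.21285]
    [+0.52036 -0.30158 +0.79892]
t = (0.2499, -0.3481, 1.2525) m
M0: Pc = R·M0+t = (+0.18252, -0.29324, +1.19044); u = 810.5·(+0.18252)/1.19044 + 329.8 = 454.0675, v = 515.6·(-0.29324)/1.19044 + 230.6 = 103.5929
M1: Pc = R·M1+t = (+0.30694, -0.25936, +1.26902); u = 810.5·(+0.30694)/1.26902 + 329.8 = 525.8356, v = 515.6·(-0.25936)/1.26902 + 230.6 = 125.2216
M2: Pc = R·M2+t = (+0.31728, -0.40296, +1.31456); u = 810.5·(+0.31728)/1.31456 + 329.8 = 525.4207, v = 515.6·(-0.40296)/1.31456 + 230.6 = 72.5498
M3: Pc = R·M3+t = (+0.19286, -0.43684, +1.23598); u = 810.5·(+0.19286)/1.23598 + 329.8 = 456.2705, v = 515.6·(-0.43684)/1.23598 + 230.6 = 48.3695

c0=(454.07, 103.59) c1=(525.84, 125.22) c2=(525.42, 72.55) c3=(456.27, 48.37)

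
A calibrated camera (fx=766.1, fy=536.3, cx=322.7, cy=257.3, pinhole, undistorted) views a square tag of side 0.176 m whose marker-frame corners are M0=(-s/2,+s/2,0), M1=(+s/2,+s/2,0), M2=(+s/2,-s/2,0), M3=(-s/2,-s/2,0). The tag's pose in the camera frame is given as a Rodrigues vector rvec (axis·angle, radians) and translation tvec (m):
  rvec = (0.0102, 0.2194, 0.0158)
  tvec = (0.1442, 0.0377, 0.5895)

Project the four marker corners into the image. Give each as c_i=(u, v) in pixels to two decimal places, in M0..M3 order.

Intrinsics K: fx=766.1, fy=536.3, cx=322.7, cy=257.3
Marker side s = 0.176 m; corners in marker frame (Z=0):
  M0 = (-0.0880, +0.0880, 0)
  M1 = (+0.0880, +0.0880, 0)
  M2 = (+0.0880, -0.0880, 0)
  M3 = (-0.0880, -0.0880, 0)
rvec = (0.0102, 0.2194, 0.0158), |rvec| = θ = 0.22020 rad = 12.617°
Rodrigues: sinθ=0.21843, 1−cosθ=0.02415; R = I + sinθ·[k]× + (1−cosθ)·[k]×²:
    [+0.97590 -0.01456 +0.21771]
    [+0.01679 +0.99982 -0.00839]
    [-0.21755 +0.01184 +0.97598]
t = (0.1442, 0.0377, 0.5895) m
M0: Pc = R·M0+t = (+0.05704, +0.12421, +0.60969); u = 766.1·(+0.05704)/0.60969 + 322.7 = 394.3725, v = 536.3·(+0.12421)/0.60969 + 257.3 = 366.5567
M1: Pc = R·M1+t = (+0.22880, +0.12716, +0.57140); u = 766.1·(+0.22880)/0.57140 + 322.7 = 629.4609, v = 536.3·(+0.12716)/0.57140 + 257.3 = 376.6509
M2: Pc = R·M2+t = (+0.23136, -0.04881, +0.56931); u = 766.1·(+0.23136)/0.56931 + 322.7 = 634.0320, v = 536.3·(-0.04881)/0.56931 + 257.3 = 211.3230
M3: Pc = R·M3+t = (+0.05960, -0.05176, +0.60760); u = 766.1·(+0.05960)/0.60760 + 322.7 = 397.8490, v = 536.3·(-0.05176)/0.60760 + 257.3 = 211.6125

c0=(394.37, 366.56) c1=(629.46, 376.65) c2=(634.03, 211.32) c3=(397.85, 211.61)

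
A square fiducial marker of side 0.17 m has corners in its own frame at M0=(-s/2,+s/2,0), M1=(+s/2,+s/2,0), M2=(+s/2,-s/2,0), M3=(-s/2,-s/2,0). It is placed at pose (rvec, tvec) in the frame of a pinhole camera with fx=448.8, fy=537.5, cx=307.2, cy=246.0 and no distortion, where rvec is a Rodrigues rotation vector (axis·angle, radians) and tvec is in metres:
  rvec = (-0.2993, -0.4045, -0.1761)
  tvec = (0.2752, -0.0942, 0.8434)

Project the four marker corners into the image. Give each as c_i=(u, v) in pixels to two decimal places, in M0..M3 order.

c0=(431.25, 242.61) c1=(501.69, 231.29) c2=(473.23, 136.40) c3=(404.01, 139.15)

Intrinsics K: fx=448.8, fy=537.5, cx=307.2, cy=246.0
Marker side s = 0.17 m; corners in marker frame (Z=0):
  M0 = (-0.0850, +0.0850, 0)
  M1 = (+0.0850, +0.0850, 0)
  M2 = (+0.0850, -0.0850, 0)
  M3 = (-0.0850, -0.0850, 0)
rvec = (-0.2993, -0.4045, -0.1761), |rvec| = θ = 0.53312 rad = 30.545°
Rodrigues: sinθ=0.50822, 1−cosθ=0.13877; R = I + sinθ·[k]× + (1−cosθ)·[k]×²:
    [+0.90497 +0.22699 -0.35987]
    [-0.10876 +0.94112 +0.32010]
    [+0.41134 -0.25054 +0.87637]
t = (0.2752, -0.0942, 0.8434) m
M0: Pc = R·M0+t = (+0.21757, -0.00496, +0.78714); u = 448.8·(+0.21757)/0.78714 + 307.2 = 431.2520, v = 537.5·(-0.00496)/0.78714 + 246.0 = 242.6130
M1: Pc = R·M1+t = (+0.37142, -0.02345, +0.85707); u = 448.8·(+0.37142)/0.85707 + 307.2 = 501.6905, v = 537.5·(-0.02345)/0.85707 + 246.0 = 231.2938
M2: Pc = R·M2+t = (+0.33283, -0.18344, +0.89966); u = 448.8·(+0.33283)/0.89966 + 307.2 = 473.2329, v = 537.5·(-0.18344)/0.89966 + 246.0 = 136.4042
M3: Pc = R·M3+t = (+0.17898, -0.16495, +0.82973); u = 448.8·(+0.17898)/0.82973 + 307.2 = 404.0119, v = 537.5·(-0.16495)/0.82973 + 246.0 = 139.1453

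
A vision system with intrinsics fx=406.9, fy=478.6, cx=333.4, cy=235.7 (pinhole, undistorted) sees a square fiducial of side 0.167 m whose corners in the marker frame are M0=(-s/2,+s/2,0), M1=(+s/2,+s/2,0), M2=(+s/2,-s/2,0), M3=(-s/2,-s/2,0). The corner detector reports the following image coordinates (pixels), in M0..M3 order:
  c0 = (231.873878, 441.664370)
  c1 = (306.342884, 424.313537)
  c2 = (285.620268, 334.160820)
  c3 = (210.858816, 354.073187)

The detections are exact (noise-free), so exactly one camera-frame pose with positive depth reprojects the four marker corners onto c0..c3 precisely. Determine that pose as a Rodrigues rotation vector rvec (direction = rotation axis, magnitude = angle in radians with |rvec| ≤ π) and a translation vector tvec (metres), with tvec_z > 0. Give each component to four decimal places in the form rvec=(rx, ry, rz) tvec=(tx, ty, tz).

Intrinsics K: fx=406.9, fy=478.6, cx=333.4, cy=235.7
Marker side s = 0.167 m; corners in marker frame (Z=0):
  M0 = (-0.0835, +0.0835, 0)
  M1 = (+0.0835, +0.0835, 0)
  M2 = (+0.0835, -0.0835, 0)
  M3 = (-0.0835, -0.0835, 0)
Detected image corners:
  c0 = (231.873878, 441.664370) px
  c1 = (306.342884, 424.313537) px
  c2 = (285.620268, 334.160820) px
  c3 = (210.858816, 354.073187) px
Planar DLT: solve 8×8 A·h = b for H (H[2,2]=1):
  H  [+405.82295 +142.50431 +258.23961]
  H  [-173.06373 +558.39710 +388.92762]
  H  [-0.15838 +0.06777 +1.00000]
B = K⁻¹H; ‖b₁‖=1.173002, ‖b₂‖=1.173002; λ = 2/(‖b₁‖+‖b₂‖) = 0.852514, sign → tz>0 ⇒ λ=+0.852514
r₁ = λ·B[:,0] = (+0.96089,-0.24178,-0.13502); r₂ = λ·B[:,1] = (+0.25123,+0.96620,+0.05777)
r₃ = r₁×r₂ = (+0.11649,-0.08944,+0.98916); SVD([r₁ r₂ r₃]) → R = UVᵀ:
  R  [+0.96089 +0.25123 +0.11649]
  R  [-0.24178 +0.96620 -0.08944]
  R  [-0.13502 +0.05777 +0.98916]
t = (-0.15747, +0.27294, +0.85251) m
tr R = 2.916250; θ = arccos((tr R − 1)/2) = 0.290415 rad = 16.640°
axis k = ((R−Rᵀ)₃₂, (R−Rᵀ)₁₃, (R−Rᵀ)₂₁) / (2 sinθ) = (+0.257042, +0.439178, -0.860844)
rvec = θ·k = (+0.074649, +0.127544, -0.250002)

rvec=(0.0746, 0.1275, -0.2500) tvec=(-0.1575, 0.2729, 0.8525)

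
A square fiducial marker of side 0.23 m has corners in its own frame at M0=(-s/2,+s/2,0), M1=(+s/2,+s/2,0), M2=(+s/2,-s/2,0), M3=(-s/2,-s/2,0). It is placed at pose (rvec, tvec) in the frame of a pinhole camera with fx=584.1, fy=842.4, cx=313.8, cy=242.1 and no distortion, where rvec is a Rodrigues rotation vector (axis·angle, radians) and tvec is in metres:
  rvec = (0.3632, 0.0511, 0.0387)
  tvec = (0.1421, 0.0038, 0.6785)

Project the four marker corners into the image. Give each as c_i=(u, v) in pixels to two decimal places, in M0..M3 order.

Intrinsics K: fx=584.1, fy=842.4, cx=313.8, cy=242.1
Marker side s = 0.23 m; corners in marker frame (Z=0):
  M0 = (-0.1150, +0.1150, 0)
  M1 = (+0.1150, +0.1150, 0)
  M2 = (+0.1150, -0.1150, 0)
  M3 = (-0.1150, -0.1150, 0)
rvec = (0.3632, 0.0511, 0.0387), |rvec| = θ = 0.36881 rad = 21.131°
Rodrigues: sinθ=0.36051, 1−cosθ=0.06724; R = I + sinθ·[k]× + (1−cosθ)·[k]×²:
    [+0.99797 -0.02865 +0.05690]
    [+0.04700 +0.93405 -0.35404]
    [-0.04300 +0.35600 +0.93350]
t = (0.1421, 0.0038, 0.6785) m
M0: Pc = R·M0+t = (+0.02404, +0.10581, +0.72439); u = 584.1·(+0.02404)/0.72439 + 313.8 = 333.1831, v = 842.4·(+0.10581)/0.72439 + 242.1 = 365.1482
M1: Pc = R·M1+t = (+0.25357, +0.11662, +0.71449); u = 584.1·(+0.25357)/0.71449 + 313.8 = 521.0947, v = 842.4·(+0.11662)/0.71449 + 242.1 = 379.5976
M2: Pc = R·M2+t = (+0.26016, -0.09821, +0.63261); u = 584.1·(+0.26016)/0.63261 + 313.8 = 554.0099, v = 842.4·(-0.09821)/0.63261 + 242.1 = 111.3221
M3: Pc = R·M3+t = (+0.03063, -0.10902, +0.64251); u = 584.1·(+0.03063)/0.64251 + 313.8 = 341.6445, v = 842.4·(-0.10902)/0.64251 + 242.1 = 99.1609

c0=(333.18, 365.15) c1=(521.09, 379.60) c2=(554.01, 111.32) c3=(341.64, 99.16)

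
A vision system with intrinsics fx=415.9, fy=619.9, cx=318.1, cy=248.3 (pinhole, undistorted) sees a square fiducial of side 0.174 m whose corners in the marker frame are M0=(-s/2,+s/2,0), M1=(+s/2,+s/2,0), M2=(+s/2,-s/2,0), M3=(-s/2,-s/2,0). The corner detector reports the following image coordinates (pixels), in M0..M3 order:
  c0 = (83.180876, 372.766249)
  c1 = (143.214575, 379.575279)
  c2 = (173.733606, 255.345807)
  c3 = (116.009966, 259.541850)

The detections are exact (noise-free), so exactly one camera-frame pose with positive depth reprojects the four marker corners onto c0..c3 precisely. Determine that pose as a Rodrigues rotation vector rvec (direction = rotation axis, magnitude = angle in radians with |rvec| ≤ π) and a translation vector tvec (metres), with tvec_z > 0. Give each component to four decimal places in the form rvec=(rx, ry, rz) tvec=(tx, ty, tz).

rvec=(-0.4843, 0.4650, 0.0727) tvec=(-0.3872, 0.0902, 0.8488)

Intrinsics K: fx=415.9, fy=619.9, cx=318.1, cy=248.3
Marker side s = 0.174 m; corners in marker frame (Z=0):
  M0 = (-0.0870, +0.0870, 0)
  M1 = (+0.0870, +0.0870, 0)
  M2 = (+0.0870, -0.0870, 0)
  M3 = (-0.0870, -0.0870, 0)
Detected image corners:
  c0 = (83.180876, 372.766249) px
  c1 = (143.214575, 379.575279) px
  c2 = (173.733606, 255.345807) px
  c3 = (116.009966, 259.541850) px
Planar DLT: solve 8×8 A·h = b for H (H[2,2]=1):
  H  [+270.07331 -248.02398 +128.38608]
  H  [-160.88510 +519.61872 +314.14830]
  H  [-0.52711 -0.50905 +1.00000]
B = K⁻¹H; ‖b₁‖=1.178140, ‖b₂‖=1.178140; λ = 2/(‖b₁‖+‖b₂‖) = 0.848796, sign → tz>0 ⇒ λ=+0.848796
r₁ = λ·B[:,0] = (+0.89338,-0.04108,-0.44741); r₂ = λ·B[:,1] = (-0.17571,+0.88455,-0.43208)
r₃ = r₁×r₂ = (+0.41351,+0.46463,+0.78303); SVD([r₁ r₂ r₃]) → R = UVᵀ:
  R  [+0.89338 -0.17571 +0.41351]
  R  [-0.04108 +0.88455 +0.46463]
  R  [-0.44741 -0.43208 +0.78303]
t = (-0.38718, +0.09016, +0.84880) m
tr R = 2.560966; θ = arccos((tr R − 1)/2) = 0.675358 rad = 38.695°
axis k = ((R−Rᵀ)₃₂, (R−Rᵀ)₁₃, (R−Rᵀ)₂₁) / (2 sinθ) = (-0.717159, +0.688542, +0.107673)
rvec = θ·k = (-0.484339, +0.465012, +0.072718)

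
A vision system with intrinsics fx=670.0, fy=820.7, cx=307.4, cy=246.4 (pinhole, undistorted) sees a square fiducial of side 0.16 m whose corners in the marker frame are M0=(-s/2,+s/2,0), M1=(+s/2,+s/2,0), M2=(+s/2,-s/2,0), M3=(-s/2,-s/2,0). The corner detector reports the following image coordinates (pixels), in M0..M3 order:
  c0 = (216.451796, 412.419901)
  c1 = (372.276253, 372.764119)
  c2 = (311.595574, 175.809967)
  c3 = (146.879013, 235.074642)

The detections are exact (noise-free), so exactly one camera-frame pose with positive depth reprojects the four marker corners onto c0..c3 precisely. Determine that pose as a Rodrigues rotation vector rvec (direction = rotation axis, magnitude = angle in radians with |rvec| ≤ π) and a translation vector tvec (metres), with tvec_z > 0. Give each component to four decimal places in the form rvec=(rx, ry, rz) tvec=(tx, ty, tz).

Intrinsics K: fx=670.0, fy=820.7, cx=307.4, cy=246.4
Marker side s = 0.16 m; corners in marker frame (Z=0):
  M0 = (-0.0800, +0.0800, 0)
  M1 = (+0.0800, +0.0800, 0)
  M2 = (+0.0800, -0.0800, 0)
  M3 = (-0.0800, -0.0800, 0)
Detected image corners:
  c0 = (216.451796, 412.419901) px
  c1 = (372.276253, 372.764119) px
  c2 = (311.595574, 175.809967) px
  c3 = (146.879013, 235.074642) px
Planar DLT: solve 8×8 A·h = b for H (H[2,2]=1):
  H  [+867.31075 +553.06111 +259.98189]
  H  [-458.49104 +1332.67760 +304.16633]
  H  [-0.50859 +0.55343 +1.00000]
B = K⁻¹H; ‖b₁‖=1.660651, ‖b₂‖=1.660651; λ = 2/(‖b₁‖+‖b₂‖) = 0.602173, sign → tz>0 ⇒ λ=+0.602173
r₁ = λ·B[:,0] = (+0.92002,-0.24446,-0.30626); r₂ = λ·B[:,1] = (+0.34417,+0.87777,+0.33326)
r₃ = r₁×r₂ = (+0.18736,-0.41201,+0.89171); SVD([r₁ r₂ r₃]) → R = UVᵀ:
  R  [+0.92002 +0.34417 +0.18736]
  R  [-0.24446 +0.87777 -0.41201]
  R  [-0.30626 +0.33326 +0.89171]
t = (-0.04262, +0.04238, +0.60217) m
tr R = 2.689503; θ = arccos((tr R − 1)/2) = 0.564696 rad = 32.355°
axis k = ((R−Rᵀ)₃₂, (R−Rᵀ)₁₃, (R−Rᵀ)₂₁) / (2 sinθ) = (+0.696312, +0.461188, -0.549959)
rvec = θ·k = (+0.393204, +0.260431, -0.310559)

rvec=(0.3932, 0.2604, -0.3106) tvec=(-0.0426, 0.0424, 0.6022)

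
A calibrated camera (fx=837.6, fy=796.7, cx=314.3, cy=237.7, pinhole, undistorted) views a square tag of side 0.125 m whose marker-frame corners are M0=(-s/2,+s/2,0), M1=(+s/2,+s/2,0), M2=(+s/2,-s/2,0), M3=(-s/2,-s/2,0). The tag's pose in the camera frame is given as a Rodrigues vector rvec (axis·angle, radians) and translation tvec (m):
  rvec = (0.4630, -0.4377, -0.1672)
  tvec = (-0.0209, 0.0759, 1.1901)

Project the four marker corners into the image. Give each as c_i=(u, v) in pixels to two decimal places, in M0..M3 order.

c0=(263.05, 335.56) c1=(340.32, 311.63) c2=(336.50, 240.99) c3=(255.13, 263.27)

Intrinsics K: fx=837.6, fy=796.7, cx=314.3, cy=237.7
Marker side s = 0.125 m; corners in marker frame (Z=0):
  M0 = (-0.0625, +0.0625, 0)
  M1 = (+0.0625, +0.0625, 0)
  M2 = (+0.0625, -0.0625, 0)
  M3 = (-0.0625, -0.0625, 0)
rvec = (0.4630, -0.4377, -0.1672), |rvec| = θ = 0.65872 rad = 37.742°
Rodrigues: sinθ=0.61210, 1−cosθ=0.20922; R = I + sinθ·[k]× + (1−cosθ)·[k]×²:
    [+0.89414 +0.05765 -0.44405]
    [-0.25308 +0.88316 -0.39495]
    [+0.36940 +0.46552 +0.80426]
t = (-0.0209, 0.0759, 1.1901) m
M0: Pc = R·M0+t = (-0.07318, +0.14692, +1.19611); u = 837.6·(-0.07318)/1.19611 + 314.3 = 263.0536, v = 796.7·(+0.14692)/1.19611 + 237.7 = 335.5567
M1: Pc = R·M1+t = (+0.03859, +0.11528, +1.24228); u = 837.6·(+0.03859)/1.24228 + 314.3 = 340.3171, v = 796.7·(+0.11528)/1.24228 + 237.7 = 311.6310
M2: Pc = R·M2+t = (+0.03138, +0.00488, +1.18409); u = 837.6·(+0.03138)/1.18409 + 314.3 = 336.4980, v = 796.7·(+0.00488)/1.18409 + 237.7 = 240.9868
M3: Pc = R·M3+t = (-0.08039, +0.03652, +1.13792); u = 837.6·(-0.08039)/1.13792 + 314.3 = 255.1285, v = 796.7·(+0.03652)/1.13792 + 237.7 = 263.2694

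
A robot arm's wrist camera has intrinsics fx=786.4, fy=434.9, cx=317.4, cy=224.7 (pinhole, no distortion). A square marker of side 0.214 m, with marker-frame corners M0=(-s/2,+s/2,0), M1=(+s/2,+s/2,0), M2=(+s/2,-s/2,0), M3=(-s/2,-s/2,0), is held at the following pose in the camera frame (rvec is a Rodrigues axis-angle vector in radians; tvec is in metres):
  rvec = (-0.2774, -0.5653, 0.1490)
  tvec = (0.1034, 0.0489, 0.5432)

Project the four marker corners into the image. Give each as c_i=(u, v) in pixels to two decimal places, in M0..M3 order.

c0=(329.97, 346.35) c1=(576.09, 358.33) c2=(566.65, 203.96) c3=(348.81, 161.31)

Intrinsics K: fx=786.4, fy=434.9, cx=317.4, cy=224.7
Marker side s = 0.214 m; corners in marker frame (Z=0):
  M0 = (-0.1070, +0.1070, 0)
  M1 = (+0.1070, +0.1070, 0)
  M2 = (+0.1070, -0.1070, 0)
  M3 = (-0.1070, -0.1070, 0)
rvec = (-0.2774, -0.5653, 0.1490), |rvec| = θ = 0.64708 rad = 37.075°
Rodrigues: sinθ=0.60286, 1−cosθ=0.20215; R = I + sinθ·[k]× + (1−cosθ)·[k]×²:
    [+0.83500 -0.06311 -0.54662]
    [+0.21453 +0.95213 +0.21778]
    [+0.50671 -0.29911 +0.80856]
t = (0.1034, 0.0489, 0.5432) m
M0: Pc = R·M0+t = (+0.00730, +0.12782, +0.45698); u = 786.4·(+0.00730)/0.45698 + 317.4 = 329.9670, v = 434.9·(+0.12782)/0.45698 + 224.7 = 346.3482
M1: Pc = R·M1+t = (+0.18599, +0.17373, +0.56541); u = 786.4·(+0.18599)/0.56541 + 317.4 = 576.0853, v = 434.9·(+0.17373)/0.56541 + 224.7 = 358.3299
M2: Pc = R·M2+t = (+0.19950, -0.03002, +0.62942); u = 786.4·(+0.19950)/0.62942 + 317.4 = 566.6517, v = 434.9·(-0.03002)/0.62942 + 224.7 = 203.9552
M3: Pc = R·M3+t = (+0.02081, -0.07593, +0.52099); u = 786.4·(+0.02081)/0.52099 + 317.4 = 348.8083, v = 434.9·(-0.07593)/0.52099 + 224.7 = 161.3146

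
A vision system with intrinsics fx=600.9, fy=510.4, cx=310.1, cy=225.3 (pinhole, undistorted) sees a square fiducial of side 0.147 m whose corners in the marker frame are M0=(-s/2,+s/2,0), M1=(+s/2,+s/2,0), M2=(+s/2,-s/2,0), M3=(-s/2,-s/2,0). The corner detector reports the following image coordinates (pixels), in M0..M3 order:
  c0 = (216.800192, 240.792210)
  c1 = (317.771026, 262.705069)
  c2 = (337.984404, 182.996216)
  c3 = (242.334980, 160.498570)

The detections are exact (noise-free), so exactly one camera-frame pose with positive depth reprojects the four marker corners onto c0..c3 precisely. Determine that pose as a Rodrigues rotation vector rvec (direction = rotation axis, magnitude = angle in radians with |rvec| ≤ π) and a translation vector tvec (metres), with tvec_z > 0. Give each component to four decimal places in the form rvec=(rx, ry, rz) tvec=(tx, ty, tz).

rvec=(-0.2794, -0.1610, 0.2379) tvec=(-0.0442, -0.0245, 0.8683)

Intrinsics K: fx=600.9, fy=510.4, cx=310.1, cy=225.3
Marker side s = 0.147 m; corners in marker frame (Z=0):
  M0 = (-0.0735, +0.0735, 0)
  M1 = (+0.0735, +0.0735, 0)
  M2 = (+0.0735, -0.0735, 0)
  M3 = (-0.0735, -0.0735, 0)
Detected image corners:
  c0 = (216.800192, 240.792210) px
  c1 = (317.771026, 262.705069) px
  c2 = (337.984404, 182.996216) px
  c3 = (242.334980, 160.498570) px
Planar DLT: solve 8×8 A·h = b for H (H[2,2]=1):
  H  [+708.10830 -248.79312 +279.51988]
  H  [+181.32451 +473.26600 +210.87951]
  H  [+0.14271 -0.33502 +1.00000]
B = K⁻¹H; ‖b₁‖=1.151646, ‖b₂‖=1.151646; λ = 2/(‖b₁‖+‖b₂‖) = 0.868322, sign → tz>0 ⇒ λ=+0.868322
r₁ = λ·B[:,0] = (+0.95929,+0.25378,+0.12392); r₂ = λ·B[:,1] = (-0.20939,+0.93356,-0.29090)
r₃ = r₁×r₂ = (-0.18951,+0.25311,+0.94869); SVD([r₁ r₂ r₃]) → R = UVᵀ:
  R  [+0.95929 -0.20939 -0.18951]
  R  [+0.25378 +0.93356 +0.25311]
  R  [+0.12392 -0.29090 +0.94869]
t = (-0.04419, -0.02453, +0.86832) m
tr R = 2.841542; θ = arccos((tr R − 1)/2) = 0.400744 rad = 22.961°
axis k = ((R−Rᵀ)₃₂, (R−Rᵀ)₁₃, (R−Rᵀ)₂₁) / (2 sinθ) = (-0.697272, -0.401733, +0.593651)
rvec = θ·k = (-0.279427, -0.160992, +0.237902)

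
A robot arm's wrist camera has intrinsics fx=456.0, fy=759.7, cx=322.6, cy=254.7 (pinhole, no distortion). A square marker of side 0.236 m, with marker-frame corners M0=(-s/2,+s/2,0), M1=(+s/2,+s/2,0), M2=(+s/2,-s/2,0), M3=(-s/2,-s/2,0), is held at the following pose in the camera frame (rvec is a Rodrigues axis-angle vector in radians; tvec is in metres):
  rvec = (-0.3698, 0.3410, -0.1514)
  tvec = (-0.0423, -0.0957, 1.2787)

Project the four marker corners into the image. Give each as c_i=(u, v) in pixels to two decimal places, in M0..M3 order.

Intrinsics K: fx=456.0, fy=759.7, cx=322.6, cy=254.7
Marker side s = 0.236 m; corners in marker frame (Z=0):
  M0 = (-0.1180, +0.1180, 0)
  M1 = (+0.1180, +0.1180, 0)
  M2 = (+0.1180, -0.1180, 0)
  M3 = (-0.1180, -0.1180, 0)
rvec = (-0.3698, 0.3410, -0.1514), |rvec| = θ = 0.52531 rad = 30.098°
Rodrigues: sinθ=0.50148, 1−cosθ=0.13483; R = I + sinθ·[k]× + (1−cosθ)·[k]×²:
    [+0.93198 +0.08292 +0.35289]
    [-0.20615 +0.92198 +0.32780]
    [-0.29818 -0.37825 +0.87637]
t = (-0.0423, -0.0957, 1.2787) m
M0: Pc = R·M0+t = (-0.14249, +0.03742, +1.26925); u = 456.0·(-0.14249)/1.26925 + 322.6 = 271.4081, v = 759.7·(+0.03742)/1.26925 + 254.7 = 277.0969
M1: Pc = R·M1+t = (+0.07746, -0.01123, +1.19888); u = 456.0·(+0.07746)/1.19888 + 322.6 = 352.0617, v = 759.7·(-0.01123)/1.19888 + 254.7 = 247.5830
M2: Pc = R·M2+t = (+0.05789, -0.22882, +1.28815); u = 456.0·(+0.05789)/1.28815 + 322.6 = 343.0928, v = 759.7·(-0.22882)/1.28815 + 254.7 = 119.7514
M3: Pc = R·M3+t = (-0.16206, -0.18017, +1.35852); u = 456.0·(-0.16206)/1.35852 + 322.6 = 268.2035, v = 759.7·(-0.18017)/1.35852 + 254.7 = 153.9475

c0=(271.41, 277.10) c1=(352.06, 247.58) c2=(343.09, 119.75) c3=(268.20, 153.95)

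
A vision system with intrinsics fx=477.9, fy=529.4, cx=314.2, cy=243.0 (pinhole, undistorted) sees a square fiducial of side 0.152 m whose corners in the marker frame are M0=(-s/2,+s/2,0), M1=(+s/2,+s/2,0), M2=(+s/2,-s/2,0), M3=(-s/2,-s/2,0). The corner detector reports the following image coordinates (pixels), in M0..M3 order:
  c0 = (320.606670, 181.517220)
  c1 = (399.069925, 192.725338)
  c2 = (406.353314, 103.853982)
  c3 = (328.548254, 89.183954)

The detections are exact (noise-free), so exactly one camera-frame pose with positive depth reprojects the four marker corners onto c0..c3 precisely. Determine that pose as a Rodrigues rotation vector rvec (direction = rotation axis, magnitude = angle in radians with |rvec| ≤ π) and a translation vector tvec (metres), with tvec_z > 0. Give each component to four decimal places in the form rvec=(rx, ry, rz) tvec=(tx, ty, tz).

rvec=(-0.0159, -0.2281, 0.0977) tvec=(0.0924, -0.1681, 0.8796)

Intrinsics K: fx=477.9, fy=529.4, cx=314.2, cy=243.0
Marker side s = 0.152 m; corners in marker frame (Z=0):
  M0 = (-0.0760, +0.0760, 0)
  M1 = (+0.0760, +0.0760, 0)
  M2 = (+0.0760, -0.0760, 0)
  M3 = (-0.0760, -0.0760, 0)
Detected image corners:
  c0 = (320.606670, 181.517220) px
  c1 = (399.069925, 192.725338) px
  c2 = (406.353314, 103.853982) px
  c3 = (328.548254, 89.183954) px
Planar DLT: solve 8×8 A·h = b for H (H[2,2]=1):
  H  [+607.03309 -61.13280 +364.41268]
  H  [+121.42063 +591.52037 +141.84084]
  H  [+0.25574 -0.03050 +1.00000]
B = K⁻¹H; ‖b₁‖=1.136883, ‖b₂‖=1.136883; λ = 2/(‖b₁‖+‖b₂‖) = 0.879598, sign → tz>0 ⇒ λ=+0.879598
r₁ = λ·B[:,0] = (+0.96938,+0.09849,+0.22495); r₂ = λ·B[:,1] = (-0.09488,+0.99513,-0.02683)
r₃ = r₁×r₂ = (-0.22649,+0.00467,+0.97400); SVD([r₁ r₂ r₃]) → R = UVᵀ:
  R  [+0.96938 -0.09488 -0.22649]
  R  [+0.09849 +0.99513 +0.00467]
  R  [+0.22495 -0.02683 +0.97400]
t = (+0.09242, -0.16808, +0.87960) m
tr R = 2.938510; θ = arccos((tr R − 1)/2) = 0.248612 rad = 14.244°
axis k = ((R−Rᵀ)₃₂, (R−Rᵀ)₁₃, (R−Rᵀ)₂₁) / (2 sinθ) = (-0.064008, -0.917340, +0.392924)
rvec = θ·k = (-0.015913, -0.228062, +0.097686)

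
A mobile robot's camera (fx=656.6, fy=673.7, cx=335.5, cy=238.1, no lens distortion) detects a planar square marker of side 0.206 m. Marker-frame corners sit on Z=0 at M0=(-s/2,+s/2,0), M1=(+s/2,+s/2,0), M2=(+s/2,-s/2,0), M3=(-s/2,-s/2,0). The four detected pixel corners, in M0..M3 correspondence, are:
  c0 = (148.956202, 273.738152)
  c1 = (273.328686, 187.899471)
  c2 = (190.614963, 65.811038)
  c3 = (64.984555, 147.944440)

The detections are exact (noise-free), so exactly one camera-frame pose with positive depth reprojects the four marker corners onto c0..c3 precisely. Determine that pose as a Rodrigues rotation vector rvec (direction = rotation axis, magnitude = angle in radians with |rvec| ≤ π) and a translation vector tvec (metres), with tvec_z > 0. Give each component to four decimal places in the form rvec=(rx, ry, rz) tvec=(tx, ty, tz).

Intrinsics K: fx=656.6, fy=673.7, cx=335.5, cy=238.1
Marker side s = 0.206 m; corners in marker frame (Z=0):
  M0 = (-0.1030, +0.1030, 0)
  M1 = (+0.1030, +0.1030, 0)
  M2 = (+0.1030, -0.1030, 0)
  M3 = (-0.1030, -0.1030, 0)
Detected image corners:
  c0 = (148.956202, 273.738152) px
  c1 = (273.328686, 187.899471) px
  c2 = (190.614963, 65.811038) px
  c3 = (64.984555, 147.944440) px
Planar DLT: solve 8×8 A·h = b for H (H[2,2]=1):
  H  [+627.61822 +398.94514 +170.11976]
  H  [-386.94041 +595.97013 +168.10666]
  H  [+0.12276 -0.03300 +1.00000]
B = K⁻¹H; ‖b₁‖=1.092867, ‖b₂‖=1.092867; λ = 2/(‖b₁‖+‖b₂‖) = 0.915024, sign → tz>0 ⇒ λ=+0.915024
r₁ = λ·B[:,0] = (+0.81724,-0.56525,+0.11233); r₂ = λ·B[:,1] = (+0.57139,+0.82012,-0.03019)
r₃ = r₁×r₂ = (-0.07506,+0.08886,+0.99321); SVD([r₁ r₂ r₃]) → R = UVᵀ:
  R  [+0.81724 +0.57139 -0.07506]
  R  [-0.56525 +0.82012 +0.08886]
  R  [+0.11233 -0.03019 +0.99321]
t = (-0.23047, -0.09507, +0.91502) m
tr R = 2.630574; θ = arccos((tr R − 1)/2) = 0.617572 rad = 35.384°
axis k = ((R−Rᵀ)₃₂, (R−Rᵀ)₁₃, (R−Rᵀ)₂₁) / (2 sinθ) = (-0.102802, -0.161805, -0.981454)
rvec = θ·k = (-0.063487, -0.099926, -0.606118)

rvec=(-0.0635, -0.0999, -0.6061) tvec=(-0.2305, -0.0951, 0.9150)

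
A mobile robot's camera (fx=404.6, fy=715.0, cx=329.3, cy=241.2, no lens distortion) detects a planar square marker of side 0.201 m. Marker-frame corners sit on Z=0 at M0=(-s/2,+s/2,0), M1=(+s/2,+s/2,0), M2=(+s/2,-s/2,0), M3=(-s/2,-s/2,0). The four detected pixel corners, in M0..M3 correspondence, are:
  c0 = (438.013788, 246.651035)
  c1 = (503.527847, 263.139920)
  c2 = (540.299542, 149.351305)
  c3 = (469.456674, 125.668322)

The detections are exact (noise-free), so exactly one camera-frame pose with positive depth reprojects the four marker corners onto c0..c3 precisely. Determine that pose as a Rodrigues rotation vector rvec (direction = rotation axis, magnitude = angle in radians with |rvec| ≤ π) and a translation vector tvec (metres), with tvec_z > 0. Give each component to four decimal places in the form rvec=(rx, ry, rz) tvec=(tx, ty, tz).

Intrinsics K: fx=404.6, fy=715.0, cx=329.3, cy=241.2
Marker side s = 0.201 m; corners in marker frame (Z=0):
  M0 = (-0.1005, +0.1005, 0)
  M1 = (+0.1005, +0.1005, 0)
  M2 = (+0.1005, -0.1005, 0)
  M3 = (-0.1005, -0.1005, 0)
Detected image corners:
  c0 = (438.013788, 246.651035) px
  c1 = (503.527847, 263.139920) px
  c2 = (540.299542, 149.351305) px
  c3 = (469.456674, 125.668322) px
Planar DLT: solve 8×8 A·h = b for H (H[2,2]=1):
  H  [+445.64496 +73.29697 +487.72200]
  H  [+142.11386 +681.45940 +199.36590]
  H  [+0.21957 +0.49870 +1.00000]
B = K⁻¹H; ‖b₁‖=0.956663, ‖b₂‖=0.956663; λ = 2/(‖b₁‖+‖b₂‖) = 1.045300, sign → tz>0 ⇒ λ=+1.045300
r₁ = λ·B[:,0] = (+0.96454,+0.13034,+0.22952); r₂ = λ·B[:,1] = (-0.23491,+0.82041,+0.52129)
r₃ = r₁×r₂ = (-0.12036,-0.55672,+0.82194); SVD([r₁ r₂ r₃]) → R = UVᵀ:
  R  [+0.96454 -0.23491 -0.12036]
  R  [+0.13034 +0.82041 -0.55672]
  R  [+0.22952 +0.52129 +0.82194]
t = (+0.40929, -0.06116, +1.04530) m
tr R = 2.606885; θ = arccos((tr R − 1)/2) = 0.637742 rad = 36.540°
axis k = ((R−Rᵀ)₃₂, (R−Rᵀ)₁₃, (R−Rᵀ)₂₁) / (2 sinθ) = (+0.905308, -0.293825, +0.306731)
rvec = θ·k = (+0.577353, -0.187384, +0.195615)

rvec=(0.5774, -0.1874, 0.1956) tvec=(0.4093, -0.0612, 1.0453)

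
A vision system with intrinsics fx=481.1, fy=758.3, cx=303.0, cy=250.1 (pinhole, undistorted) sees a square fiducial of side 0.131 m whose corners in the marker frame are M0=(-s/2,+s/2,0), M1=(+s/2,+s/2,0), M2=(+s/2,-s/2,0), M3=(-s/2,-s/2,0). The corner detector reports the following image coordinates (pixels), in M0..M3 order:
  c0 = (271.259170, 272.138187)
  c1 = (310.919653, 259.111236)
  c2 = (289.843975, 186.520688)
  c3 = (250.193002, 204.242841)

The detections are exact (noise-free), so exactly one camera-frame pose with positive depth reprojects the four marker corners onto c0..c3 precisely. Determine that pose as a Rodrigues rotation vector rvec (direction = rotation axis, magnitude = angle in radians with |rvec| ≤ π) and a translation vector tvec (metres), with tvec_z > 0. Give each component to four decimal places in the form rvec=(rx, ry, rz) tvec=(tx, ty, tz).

rvec=(0.4229, 0.5549, -0.3185) tvec=(-0.0588, -0.0307, 1.2377)

Intrinsics K: fx=481.1, fy=758.3, cx=303.0, cy=250.1
Marker side s = 0.131 m; corners in marker frame (Z=0):
  M0 = (-0.0655, +0.0655, 0)
  M1 = (+0.0655, +0.0655, 0)
  M2 = (+0.0655, -0.0655, 0)
  M3 = (-0.0655, -0.0655, 0)
Detected image corners:
  c0 = (271.259170, 272.138187) px
  c1 = (310.919653, 259.111236) px
  c2 = (289.843975, 186.520688) px
  c3 = (250.193002, 204.242841) px
Planar DLT: solve 8×8 A·h = b for H (H[2,2]=1):
  H  [+174.37758 +228.52423 +280.12632]
  H  [-222.52278 +591.27350 +231.28851]
  H  [-0.45745 +0.24123 +1.00000]
B = K⁻¹H; ‖b₁‖=0.807968, ‖b₂‖=0.807968; λ = 2/(‖b₁‖+‖b₂‖) = 1.237673, sign → tz>0 ⇒ λ=+1.237673
r₁ = λ·B[:,0] = (+0.80518,-0.17646,-0.56617); r₂ = λ·B[:,1] = (+0.39986,+0.86659,+0.29857)
r₃ = r₁×r₂ = (+0.43795,-0.46679,+0.76832); SVD([r₁ r₂ r₃]) → R = UVᵀ:
  R  [+0.80518 +0.39986 +0.43795]
  R  [-0.17646 +0.86659 -0.46679]
  R  [-0.56617 +0.29857 +0.76832]
t = (-0.05884, -0.03070, +1.23767) m
tr R = 2.440081; θ = arccos((tr R − 1)/2) = 0.766936 rad = 43.942°
axis k = ((R−Rᵀ)₃₂, (R−Rᵀ)₁₃, (R−Rᵀ)₂₁) / (2 sinθ) = (+0.551462, +0.723499, -0.415259)
rvec = θ·k = (+0.422936, +0.554877, -0.318477)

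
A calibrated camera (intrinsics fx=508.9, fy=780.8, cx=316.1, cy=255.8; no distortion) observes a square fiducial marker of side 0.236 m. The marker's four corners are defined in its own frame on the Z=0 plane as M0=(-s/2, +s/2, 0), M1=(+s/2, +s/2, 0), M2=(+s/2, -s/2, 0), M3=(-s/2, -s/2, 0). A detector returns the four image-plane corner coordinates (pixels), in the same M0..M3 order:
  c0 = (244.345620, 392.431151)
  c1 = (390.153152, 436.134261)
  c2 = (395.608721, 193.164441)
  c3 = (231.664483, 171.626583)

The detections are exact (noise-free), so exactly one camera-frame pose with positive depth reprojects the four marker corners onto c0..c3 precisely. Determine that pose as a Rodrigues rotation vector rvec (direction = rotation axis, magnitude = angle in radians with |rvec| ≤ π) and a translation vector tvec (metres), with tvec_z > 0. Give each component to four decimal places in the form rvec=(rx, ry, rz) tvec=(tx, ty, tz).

rvec=(0.3768, 0.3709, 0.0460) tvec=(-0.0070, 0.0451, 0.7248)

Intrinsics K: fx=508.9, fy=780.8, cx=316.1, cy=255.8
Marker side s = 0.236 m; corners in marker frame (Z=0):
  M0 = (-0.1180, +0.1180, 0)
  M1 = (+0.1180, +0.1180, 0)
  M2 = (+0.1180, -0.1180, 0)
  M3 = (-0.1180, -0.1180, 0)
Detected image corners:
  c0 = (244.345620, 392.431151) px
  c1 = (390.153152, 436.134261) px
  c2 = (395.608721, 193.164441) px
  c3 = (231.664483, 171.626583) px
Planar DLT: solve 8×8 A·h = b for H (H[2,2]=1):
  H  [+503.67846 +177.49884 +311.19800]
  H  [-1.09323 +1131.28626 +304.36305]
  H  [-0.47639 +0.50732 +1.00000]
B = K⁻¹H; ‖b₁‖=1.379770, ‖b₂‖=1.379770; λ = 2/(‖b₁‖+‖b₂‖) = 0.724758, sign → tz>0 ⇒ λ=+0.724758
r₁ = λ·B[:,0] = (+0.93178,+0.11210,-0.34527); r₂ = λ·B[:,1] = (+0.02440,+0.92963,+0.36768)
r₃ = r₁×r₂ = (+0.36219,-0.35103,+0.86348); SVD([r₁ r₂ r₃]) → R = UVᵀ:
  R  [+0.93178 +0.02440 +0.36219]
  R  [+0.11210 +0.92963 -0.35103]
  R  [-0.34527 +0.36768 +0.86348]
t = (-0.00698, +0.04508, +0.72476) m
tr R = 2.724894; θ = arccos((tr R − 1)/2) = 0.530711 rad = 30.408°
axis k = ((R−Rᵀ)₃₂, (R−Rᵀ)₁₃, (R−Rᵀ)₂₁) / (2 sinθ) = (+0.709983, +0.698869, +0.086632)
rvec = θ·k = (+0.376796, +0.370898, +0.045976)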